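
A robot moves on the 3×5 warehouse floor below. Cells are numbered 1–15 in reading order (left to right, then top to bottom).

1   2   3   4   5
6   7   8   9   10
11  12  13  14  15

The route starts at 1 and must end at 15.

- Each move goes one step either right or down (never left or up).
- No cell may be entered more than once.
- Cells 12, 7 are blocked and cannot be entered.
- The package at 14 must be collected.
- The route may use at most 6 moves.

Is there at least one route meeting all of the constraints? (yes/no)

yes

One route that works: 1 → 2 → 3 → 8 → 13 → 14 → 15.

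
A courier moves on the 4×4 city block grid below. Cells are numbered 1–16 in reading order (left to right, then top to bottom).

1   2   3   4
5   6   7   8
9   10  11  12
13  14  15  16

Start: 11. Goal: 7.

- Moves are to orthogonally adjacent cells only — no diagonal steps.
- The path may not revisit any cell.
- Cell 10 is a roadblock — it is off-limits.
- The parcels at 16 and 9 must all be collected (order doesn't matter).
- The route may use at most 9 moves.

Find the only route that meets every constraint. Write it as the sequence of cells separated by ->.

Any route must reach 16 and 9 and still end at 7 within 9 moves, so the order of the required stops is forced.
Route from 11: right to 12, down to 16, 3× left (reaching 13), 2× up (reaching 5), 2× right (reaching 7) — 9 moves in all.
Check: all required cells visited; 9 ≤ 9 moves.

11 -> 12 -> 16 -> 15 -> 14 -> 13 -> 9 -> 5 -> 6 -> 7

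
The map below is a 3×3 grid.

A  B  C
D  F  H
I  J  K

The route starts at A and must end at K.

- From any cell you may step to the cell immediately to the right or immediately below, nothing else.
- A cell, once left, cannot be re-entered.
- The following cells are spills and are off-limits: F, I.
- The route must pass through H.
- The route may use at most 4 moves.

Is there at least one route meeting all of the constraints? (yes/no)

One route that works: A → B → C → H → K.

yes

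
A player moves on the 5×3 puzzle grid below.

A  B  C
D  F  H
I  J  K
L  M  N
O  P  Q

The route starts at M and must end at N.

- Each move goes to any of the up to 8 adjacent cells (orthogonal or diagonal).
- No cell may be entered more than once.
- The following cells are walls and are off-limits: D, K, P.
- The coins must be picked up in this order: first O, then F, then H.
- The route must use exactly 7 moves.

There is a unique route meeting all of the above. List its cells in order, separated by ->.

M -> O -> L -> I -> F -> H -> J -> N

The waypoints must appear in the order O, F, H, with no cell reused.
Route from M: down-left 1 to O, up 2 to I, up-right 1 to F, right 1 to H, down-left 1 to J, down-right 1 to N — 7 moves in all.
Check: order respected (O at step 1, F at step 4, H at step 5); 7 moves as required.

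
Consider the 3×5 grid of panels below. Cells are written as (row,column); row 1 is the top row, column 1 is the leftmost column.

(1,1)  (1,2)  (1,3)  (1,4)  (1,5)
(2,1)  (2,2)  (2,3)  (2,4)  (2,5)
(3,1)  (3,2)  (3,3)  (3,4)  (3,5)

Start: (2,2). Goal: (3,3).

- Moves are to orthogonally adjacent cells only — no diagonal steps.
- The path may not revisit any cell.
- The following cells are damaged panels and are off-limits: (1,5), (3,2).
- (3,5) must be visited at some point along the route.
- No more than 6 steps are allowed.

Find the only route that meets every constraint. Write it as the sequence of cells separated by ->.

Any route must reach (3,5) and still end at (3,3) within 6 moves, so the order of the required stops is forced.
Route from (2,2): right 3 to (2,5), down 1 to (3,5), left 2 to (3,3) — 6 moves in all.
Check: all required cells visited; 6 ≤ 6 moves.

(2,2) -> (2,3) -> (2,4) -> (2,5) -> (3,5) -> (3,4) -> (3,3)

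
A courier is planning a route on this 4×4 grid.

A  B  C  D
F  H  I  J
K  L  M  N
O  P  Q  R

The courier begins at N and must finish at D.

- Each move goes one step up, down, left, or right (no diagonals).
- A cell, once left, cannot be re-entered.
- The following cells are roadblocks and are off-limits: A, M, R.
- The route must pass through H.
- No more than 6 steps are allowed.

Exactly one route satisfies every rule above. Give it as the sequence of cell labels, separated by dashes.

N - J - I - H - B - C - D

Any route must reach H and still end at D within 6 moves, so the order of the required stops is forced.
Route from N: up 1 to J, left 2 to H, up 1 to B, right 2 to D — 6 moves in all.
Check: all required cells visited; 6 ≤ 6 moves.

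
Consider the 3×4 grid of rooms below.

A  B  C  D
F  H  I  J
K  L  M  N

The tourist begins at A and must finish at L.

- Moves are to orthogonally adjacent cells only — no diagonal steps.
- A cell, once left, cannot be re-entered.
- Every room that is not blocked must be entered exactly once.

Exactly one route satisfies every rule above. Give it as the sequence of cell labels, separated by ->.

Need to visit all 12 open cells exactly once, starting at A and ending at L.
Cell N has only two open neighbours (J and M), so the path must pass straight through it: one of those is the cell it's entered from and the other is where it exits.
Route from A: right 3 to D, down 2 to N, left 1 to M, up 1 to I, left 2 to F, down 1 to K, right 1 to L — 11 moves in all.
Check: all 12 open cells covered.

A -> B -> C -> D -> J -> N -> M -> I -> H -> F -> K -> L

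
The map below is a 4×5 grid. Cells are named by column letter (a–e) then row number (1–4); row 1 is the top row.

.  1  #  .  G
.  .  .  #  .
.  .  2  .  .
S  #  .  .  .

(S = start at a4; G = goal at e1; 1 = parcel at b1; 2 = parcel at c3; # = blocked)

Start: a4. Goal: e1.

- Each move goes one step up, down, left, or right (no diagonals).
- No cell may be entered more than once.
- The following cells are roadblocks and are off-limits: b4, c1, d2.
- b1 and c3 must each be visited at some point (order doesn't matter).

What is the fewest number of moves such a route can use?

11

Any route passes through b1 and c3 in some order between a4 and e1. Summing Manhattan distances along each leg and taking the cheapest ordering (a4 → c3 → b1 → e1) gives a lower bound of 3 + 3 + 3 = 9 moves.
That bound ignores the blocked cells. Measuring each leg by the fewest moves that actually steer around them (a4→b1: 4; b1→c3: 3; c3→e1: 4) raises the lower bound to 11.
A route of 11 moves exists: a4 → a3 → a2 → a1 → b1 → b2 → b3 → c3 → d3 → e3 → e2 → e1.
Since 11 matches that lower bound, it is optimal.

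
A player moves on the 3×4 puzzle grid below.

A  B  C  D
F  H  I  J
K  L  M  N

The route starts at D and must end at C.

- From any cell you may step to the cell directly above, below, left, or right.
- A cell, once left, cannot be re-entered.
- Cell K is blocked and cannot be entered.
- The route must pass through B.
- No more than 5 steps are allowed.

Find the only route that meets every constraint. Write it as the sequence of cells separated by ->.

D -> J -> I -> H -> B -> C

The budget equals the shortest possible length, so every move has to be on a shortest route through the required cells.
Route from D: down 1 to J, left 2 to H, up 1 to B, right 1 to C — 5 moves in all.
Check: all required cells visited; 5 ≤ 5 moves.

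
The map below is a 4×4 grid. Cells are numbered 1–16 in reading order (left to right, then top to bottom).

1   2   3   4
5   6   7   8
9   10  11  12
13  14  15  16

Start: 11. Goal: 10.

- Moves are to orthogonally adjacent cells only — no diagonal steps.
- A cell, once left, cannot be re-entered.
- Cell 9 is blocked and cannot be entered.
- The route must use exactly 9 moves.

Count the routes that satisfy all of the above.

7

Need simple routes of exactly 9 moves from 11 to 10 (Manhattan distance 1, so 4 moves are spent on a detour and 4 undoing it).
Enumerating: 11 7 3 4 8 12 16 15 14 10 | 11 7 8 4 3 2 1 5 6 10 | 11 15 16 12 8 4 3 7 6 10 | 11 15 16 12 8 4 3 2 6 10 | 11 15 16 12 8 7 3 2 6 10 | 11 12 8 4 3 2 1 5 6 10 | 11 12 8 7 3 2 1 5 6 10.
That gives 7 routes.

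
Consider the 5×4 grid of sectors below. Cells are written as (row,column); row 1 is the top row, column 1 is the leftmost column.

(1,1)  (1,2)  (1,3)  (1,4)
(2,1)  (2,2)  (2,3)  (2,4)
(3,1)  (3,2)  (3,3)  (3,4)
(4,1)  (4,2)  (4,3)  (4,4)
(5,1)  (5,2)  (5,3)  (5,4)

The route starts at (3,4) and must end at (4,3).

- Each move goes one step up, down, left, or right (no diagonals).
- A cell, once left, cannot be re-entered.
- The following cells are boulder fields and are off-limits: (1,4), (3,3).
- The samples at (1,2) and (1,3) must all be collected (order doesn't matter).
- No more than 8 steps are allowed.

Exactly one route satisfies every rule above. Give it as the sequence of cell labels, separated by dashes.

Any route must reach (1,2) and (1,3) and still end at (4,3) within 8 moves, so the order of the required stops is forced.
Route from (3,4): up to (2,4), left to (2,3), up to (1,3), left to (1,2), 3× down (reaching (4,2)), right to (4,3) — 8 moves in all.
Check: all required cells visited; 8 ≤ 8 moves.

(3,4) - (2,4) - (2,3) - (1,3) - (1,2) - (2,2) - (3,2) - (4,2) - (4,3)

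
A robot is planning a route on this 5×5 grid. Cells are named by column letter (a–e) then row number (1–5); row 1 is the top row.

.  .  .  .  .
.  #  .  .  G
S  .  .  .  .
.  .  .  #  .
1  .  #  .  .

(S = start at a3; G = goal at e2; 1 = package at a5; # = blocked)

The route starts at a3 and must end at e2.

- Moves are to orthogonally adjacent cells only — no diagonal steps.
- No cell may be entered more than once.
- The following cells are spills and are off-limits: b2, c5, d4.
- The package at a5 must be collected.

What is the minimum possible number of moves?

9

Any route passes through a5 somewhere between a3 and e2. Summing Manhattan distances along the two legs (a3 → a5 → e2) gives a lower bound of 2 + 7 = 9 moves.
A route of 9 moves achieves this: a3 → a4 → a5 → b5 → b4 → b3 → c3 → c2 → d2 → e2.
Since 9 matches the lower bound, it is optimal.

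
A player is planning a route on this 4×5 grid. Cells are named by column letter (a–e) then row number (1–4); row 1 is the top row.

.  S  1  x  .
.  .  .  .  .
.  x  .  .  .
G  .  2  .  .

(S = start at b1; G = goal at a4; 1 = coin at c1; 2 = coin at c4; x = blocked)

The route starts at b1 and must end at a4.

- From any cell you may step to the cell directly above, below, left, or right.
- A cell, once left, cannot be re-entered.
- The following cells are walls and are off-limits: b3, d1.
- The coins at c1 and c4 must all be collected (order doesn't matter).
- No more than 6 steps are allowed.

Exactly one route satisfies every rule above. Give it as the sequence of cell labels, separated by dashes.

b1 - c1 - c2 - c3 - c4 - b4 - a4

The budget equals the shortest possible length, so every move has to be on a shortest route through the required cells.
Route from b1: right 1 to c1, down 3 to c4, left 2 to a4 — 6 moves in all.
Check: all required cells visited; 6 ≤ 6 moves.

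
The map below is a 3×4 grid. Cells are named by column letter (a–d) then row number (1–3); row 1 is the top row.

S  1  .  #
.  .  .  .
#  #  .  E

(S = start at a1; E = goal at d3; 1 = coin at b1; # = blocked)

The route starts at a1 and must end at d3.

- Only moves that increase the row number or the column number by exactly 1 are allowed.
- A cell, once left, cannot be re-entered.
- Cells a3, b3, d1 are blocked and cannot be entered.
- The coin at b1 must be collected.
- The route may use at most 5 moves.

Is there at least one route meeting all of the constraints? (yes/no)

yes

One route that works: a1 → b1 → b2 → c2 → c3 → d3.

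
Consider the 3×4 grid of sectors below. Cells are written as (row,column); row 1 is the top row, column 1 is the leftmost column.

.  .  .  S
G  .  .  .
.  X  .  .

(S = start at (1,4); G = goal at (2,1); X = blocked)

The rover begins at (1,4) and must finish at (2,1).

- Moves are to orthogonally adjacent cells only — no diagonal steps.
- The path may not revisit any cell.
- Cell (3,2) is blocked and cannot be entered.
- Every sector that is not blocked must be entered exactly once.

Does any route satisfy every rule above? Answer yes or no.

no

Cell (3,1) has only one open neighbour but is neither the start nor the goal, so a Hamiltonian route would have to both enter and leave it through the same neighbour — impossible without revisiting.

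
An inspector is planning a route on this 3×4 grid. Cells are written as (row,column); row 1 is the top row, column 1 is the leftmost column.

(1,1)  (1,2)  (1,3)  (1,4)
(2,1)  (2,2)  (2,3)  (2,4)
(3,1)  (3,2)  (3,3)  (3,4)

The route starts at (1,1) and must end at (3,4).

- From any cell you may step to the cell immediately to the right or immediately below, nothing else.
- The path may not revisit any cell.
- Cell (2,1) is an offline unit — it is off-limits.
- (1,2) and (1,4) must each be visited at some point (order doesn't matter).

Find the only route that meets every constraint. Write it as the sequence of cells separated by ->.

(1,1) -> (1,2) -> (1,3) -> (1,4) -> (2,4) -> (3,4)

Moves only go right or down, so the column and row indices never decrease.
Route from (1,1): right 3 to (1,4), down 2 to (3,4) — 5 moves in all.
Check: all required cells visited.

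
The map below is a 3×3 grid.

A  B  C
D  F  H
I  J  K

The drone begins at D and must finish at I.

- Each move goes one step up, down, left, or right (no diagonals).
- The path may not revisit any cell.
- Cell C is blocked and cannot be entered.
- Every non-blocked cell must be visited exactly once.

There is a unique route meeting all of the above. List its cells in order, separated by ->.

D -> A -> B -> F -> H -> K -> J -> I

Need to visit all 8 open cells exactly once, starting at D and ending at I.
Cell H has only two open neighbours (K and F), so the path must pass straight through it: one of those is the cell it's entered from and the other is where it exits.
Route from D: up 1 to A, right 1 to B, down 1 to F, right 1 to H, down 1 to K, left 2 to I — 7 moves in all.
Check: all 8 open cells covered.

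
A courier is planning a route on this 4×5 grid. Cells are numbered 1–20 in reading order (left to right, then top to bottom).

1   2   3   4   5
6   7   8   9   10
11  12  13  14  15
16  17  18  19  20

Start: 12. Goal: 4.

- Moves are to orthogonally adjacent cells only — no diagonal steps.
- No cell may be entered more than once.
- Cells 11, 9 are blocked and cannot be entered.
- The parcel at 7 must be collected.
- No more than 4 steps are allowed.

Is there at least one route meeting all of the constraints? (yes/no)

One route that works: 12 → 7 → 2 → 3 → 4.

yes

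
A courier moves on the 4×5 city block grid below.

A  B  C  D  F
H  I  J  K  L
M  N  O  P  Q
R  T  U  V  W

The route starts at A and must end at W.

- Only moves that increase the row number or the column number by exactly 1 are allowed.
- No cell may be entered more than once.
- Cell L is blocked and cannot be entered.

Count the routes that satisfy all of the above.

30

A right/down-only route from A to W makes exactly 3 down-moves and 4 right-moves in some order.
With no other constraints that would be C(7,3) = 35 routes.
Subtract routes through each blocked cell (inclusion–exclusion for overlaps): − through L: 5 → 30.
That gives 30 routes.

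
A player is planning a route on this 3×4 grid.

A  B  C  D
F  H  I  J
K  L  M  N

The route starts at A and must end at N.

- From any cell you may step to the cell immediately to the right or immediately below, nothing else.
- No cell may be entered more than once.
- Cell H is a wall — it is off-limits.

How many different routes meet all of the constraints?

A right/down-only route from A to N makes exactly 2 down-moves and 3 right-moves in some order.
With no other constraints that would be C(5,2) = 10 routes.
Subtract routes through each blocked cell (inclusion–exclusion for overlaps): − through H: 6 → 4.
That gives 4 routes.

4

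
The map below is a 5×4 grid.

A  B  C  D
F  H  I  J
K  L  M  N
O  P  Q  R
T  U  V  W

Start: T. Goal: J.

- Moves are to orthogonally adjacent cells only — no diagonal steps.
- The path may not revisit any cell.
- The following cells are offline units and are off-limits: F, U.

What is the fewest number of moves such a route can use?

The Manhattan distance from T to J is |5−2| + |1−4| = 6, so at least 6 moves are needed.
A route of 6 moves achieves this: T → O → K → L → H → I → J.
Since 6 matches the lower bound, it is optimal.

6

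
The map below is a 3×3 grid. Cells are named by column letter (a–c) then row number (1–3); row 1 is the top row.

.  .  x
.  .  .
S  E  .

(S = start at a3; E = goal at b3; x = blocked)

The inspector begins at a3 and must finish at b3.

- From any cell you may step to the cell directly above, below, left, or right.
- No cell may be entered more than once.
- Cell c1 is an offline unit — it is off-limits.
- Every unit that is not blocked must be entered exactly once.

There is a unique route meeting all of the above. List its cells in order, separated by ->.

Need to visit all 8 open cells exactly once, starting at a3 and ending at b3.
Cell c2 has only two open neighbours (c3 and b2), so the path must pass straight through it: one of those is the cell it's entered from and the other is where it exits.
Route from a3: up 2 to a1, right 1 to b1, down 1 to b2, right 1 to c2, down 1 to c3, left 1 to b3 — 7 moves in all.
Check: all 8 open cells covered.

a3 -> a2 -> a1 -> b1 -> b2 -> c2 -> c3 -> b3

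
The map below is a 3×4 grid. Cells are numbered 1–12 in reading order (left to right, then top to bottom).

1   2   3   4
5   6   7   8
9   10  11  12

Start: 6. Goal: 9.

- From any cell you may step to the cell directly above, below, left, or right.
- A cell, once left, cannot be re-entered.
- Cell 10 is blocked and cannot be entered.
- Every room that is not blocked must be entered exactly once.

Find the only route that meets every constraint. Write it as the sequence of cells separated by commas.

6, 7, 11, 12, 8, 4, 3, 2, 1, 5, 9

Need to visit all 11 open cells exactly once, starting at 6 and ending at 9.
Route from 6: right 1 to 7, down 1 to 11, right 1 to 12, up 2 to 4, left 3 to 1, down 2 to 9 — 10 moves in all.
Check: all 11 open cells covered.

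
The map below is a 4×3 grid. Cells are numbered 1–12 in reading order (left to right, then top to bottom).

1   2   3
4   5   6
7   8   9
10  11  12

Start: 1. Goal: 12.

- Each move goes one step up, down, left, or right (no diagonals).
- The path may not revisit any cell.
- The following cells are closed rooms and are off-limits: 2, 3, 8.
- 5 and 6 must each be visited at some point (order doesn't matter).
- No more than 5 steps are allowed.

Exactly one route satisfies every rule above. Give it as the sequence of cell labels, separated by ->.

The budget equals the shortest possible length, so every move has to be on a shortest route through the required cells.
Route from 1: down to 4, 2× right (reaching 6), 2× down (reaching 12) — 5 moves in all.
Check: all required cells visited; 5 ≤ 5 moves.

1 -> 4 -> 5 -> 6 -> 9 -> 12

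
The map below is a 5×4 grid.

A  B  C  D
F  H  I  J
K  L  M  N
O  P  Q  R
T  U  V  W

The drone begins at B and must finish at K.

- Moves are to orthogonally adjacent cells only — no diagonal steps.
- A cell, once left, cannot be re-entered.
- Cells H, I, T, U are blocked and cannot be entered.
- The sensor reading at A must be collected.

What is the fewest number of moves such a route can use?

3

Any route passes through A somewhere between B and K. Summing Manhattan distances along the two legs (B → A → K) gives a lower bound of 1 + 2 = 3 moves.
A route of 3 moves achieves this: B → A → F → K.
Since 3 matches the lower bound, it is optimal.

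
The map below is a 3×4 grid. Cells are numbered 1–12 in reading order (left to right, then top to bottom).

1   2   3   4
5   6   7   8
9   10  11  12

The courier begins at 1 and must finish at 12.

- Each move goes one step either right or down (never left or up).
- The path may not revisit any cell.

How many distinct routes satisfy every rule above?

10

A right/down-only route from 1 to 12 makes exactly 2 down-moves and 3 right-moves in some order.
With no other constraints that would be C(5,2) = 10 routes.
That gives 10 routes.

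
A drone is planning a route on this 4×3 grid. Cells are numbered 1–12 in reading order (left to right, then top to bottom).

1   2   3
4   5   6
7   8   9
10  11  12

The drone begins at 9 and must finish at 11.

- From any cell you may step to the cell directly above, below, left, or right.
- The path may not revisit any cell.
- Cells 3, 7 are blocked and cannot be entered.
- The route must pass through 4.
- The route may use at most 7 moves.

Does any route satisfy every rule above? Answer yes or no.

Exhausting the options from 9, every branch either dead-ends against blocked cells, would have to re-enter a cell already used, runs past the 7-move limit, or reaches the goal with a constraint still unmet.

no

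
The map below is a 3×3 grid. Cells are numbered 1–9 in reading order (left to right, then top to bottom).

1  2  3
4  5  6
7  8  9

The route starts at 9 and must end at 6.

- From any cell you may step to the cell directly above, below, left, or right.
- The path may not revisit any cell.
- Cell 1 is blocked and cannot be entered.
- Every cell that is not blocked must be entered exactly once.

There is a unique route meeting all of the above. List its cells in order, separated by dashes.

9 - 8 - 7 - 4 - 5 - 2 - 3 - 6

Need to visit all 8 open cells exactly once, starting at 9 and ending at 6.
Route from 9: left 2 to 7, up 1 to 4, right 1 to 5, up 1 to 2, right 1 to 3, down 1 to 6 — 7 moves in all.
Check: all 8 open cells covered.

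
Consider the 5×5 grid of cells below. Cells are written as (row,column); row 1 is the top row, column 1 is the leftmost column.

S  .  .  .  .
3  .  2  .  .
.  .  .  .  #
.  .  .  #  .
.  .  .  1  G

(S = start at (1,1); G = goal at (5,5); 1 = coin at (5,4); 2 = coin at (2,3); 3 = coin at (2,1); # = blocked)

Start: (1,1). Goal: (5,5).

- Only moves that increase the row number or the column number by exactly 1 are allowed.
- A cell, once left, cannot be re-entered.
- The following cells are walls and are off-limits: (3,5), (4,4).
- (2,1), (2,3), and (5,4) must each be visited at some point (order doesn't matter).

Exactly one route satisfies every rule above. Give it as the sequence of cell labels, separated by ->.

(1,1) -> (2,1) -> (2,2) -> (2,3) -> (3,3) -> (4,3) -> (5,3) -> (5,4) -> (5,5)

Moves only go right or down, so the column and row indices never decrease.
Route from (1,1): down 1 to (2,1), right 2 to (2,3), down 3 to (5,3), right 2 to (5,5) — 8 moves in all.
Check: all required cells visited.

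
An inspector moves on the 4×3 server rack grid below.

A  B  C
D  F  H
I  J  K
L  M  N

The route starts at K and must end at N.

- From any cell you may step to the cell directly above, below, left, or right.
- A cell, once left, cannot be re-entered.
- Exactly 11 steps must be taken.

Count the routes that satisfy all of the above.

2

Need simple routes of exactly 11 moves from K to N (Manhattan distance 1, so 5 moves are spent on a detour and 5 undoing it).
Enumerating: K H C B A D F J I L M N | K J F H C B A D I L M N.
That gives 2 routes.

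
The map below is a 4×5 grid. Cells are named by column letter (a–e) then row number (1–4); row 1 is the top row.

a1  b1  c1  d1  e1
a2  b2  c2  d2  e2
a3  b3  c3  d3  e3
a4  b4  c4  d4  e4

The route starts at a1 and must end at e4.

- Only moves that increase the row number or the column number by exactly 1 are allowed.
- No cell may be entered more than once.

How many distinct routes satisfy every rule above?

A right/down-only route from a1 to e4 makes exactly 3 down-moves and 4 right-moves in some order.
With no other constraints that would be C(7,3) = 35 routes.
That gives 35 routes.

35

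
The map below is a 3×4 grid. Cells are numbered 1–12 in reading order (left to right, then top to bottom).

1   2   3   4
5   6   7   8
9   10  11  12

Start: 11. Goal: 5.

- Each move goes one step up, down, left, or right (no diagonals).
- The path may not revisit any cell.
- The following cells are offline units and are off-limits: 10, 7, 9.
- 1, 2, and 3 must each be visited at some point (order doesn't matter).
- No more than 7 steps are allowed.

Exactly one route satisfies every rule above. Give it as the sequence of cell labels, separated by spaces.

Any route must reach 1, 2, and 3 and still end at 5 within 7 moves, so the order of the required stops is forced.
Route from 11: right 1 to 12, up 2 to 4, left 3 to 1, down 1 to 5 — 7 moves in all.
Check: all required cells visited; 7 ≤ 7 moves.

11 12 8 4 3 2 1 5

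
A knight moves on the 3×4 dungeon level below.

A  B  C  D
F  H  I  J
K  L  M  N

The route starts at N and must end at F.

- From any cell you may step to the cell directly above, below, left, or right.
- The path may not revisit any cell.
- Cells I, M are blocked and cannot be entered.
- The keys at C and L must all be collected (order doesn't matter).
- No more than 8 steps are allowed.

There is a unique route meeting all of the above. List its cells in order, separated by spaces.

The 8-move cap with required stops at C, L leaves no slack for detours.
Route from N: up 2 to D, left 2 to B, down 2 to L, left 1 to K, up 1 to F — 8 moves in all.
Check: all required cells visited; 8 ≤ 8 moves.

N J D C B H L K F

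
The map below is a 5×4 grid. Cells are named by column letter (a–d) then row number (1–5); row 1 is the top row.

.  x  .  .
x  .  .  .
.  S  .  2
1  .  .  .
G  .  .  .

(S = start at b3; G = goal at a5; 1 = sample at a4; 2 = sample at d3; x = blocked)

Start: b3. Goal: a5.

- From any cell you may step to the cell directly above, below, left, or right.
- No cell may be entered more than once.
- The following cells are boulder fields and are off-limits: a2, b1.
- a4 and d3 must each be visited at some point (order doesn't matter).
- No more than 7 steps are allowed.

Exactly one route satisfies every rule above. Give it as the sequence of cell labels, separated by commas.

b3, c3, d3, d4, c4, b4, a4, a5

The budget equals the shortest possible length, so every move has to be on a shortest route through the required cells.
Route from b3: right 2 to d3, down 1 to d4, left 3 to a4, down 1 to a5 — 7 moves in all.
Check: all required cells visited; 7 ≤ 7 moves.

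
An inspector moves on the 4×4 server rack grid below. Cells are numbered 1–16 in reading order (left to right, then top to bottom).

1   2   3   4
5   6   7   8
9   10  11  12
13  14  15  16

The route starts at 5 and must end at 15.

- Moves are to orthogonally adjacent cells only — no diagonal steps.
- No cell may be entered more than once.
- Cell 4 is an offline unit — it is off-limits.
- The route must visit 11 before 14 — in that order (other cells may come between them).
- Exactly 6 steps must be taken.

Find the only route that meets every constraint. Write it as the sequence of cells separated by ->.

The waypoints must appear in the order 11, 14, with no cell reused.
Route from 5: right 2 to 7, down 1 to 11, left 1 to 10, down 1 to 14, right 1 to 15 — 6 moves in all.
Check: order respected (11 at step 3, 14 at step 5); 6 moves as required.

5 -> 6 -> 7 -> 11 -> 10 -> 14 -> 15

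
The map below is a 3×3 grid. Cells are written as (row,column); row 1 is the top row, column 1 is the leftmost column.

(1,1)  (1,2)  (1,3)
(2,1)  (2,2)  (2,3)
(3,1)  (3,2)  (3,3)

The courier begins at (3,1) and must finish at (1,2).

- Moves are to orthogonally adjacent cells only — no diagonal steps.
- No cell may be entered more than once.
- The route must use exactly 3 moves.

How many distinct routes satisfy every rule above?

3

Need simple routes of exactly 3 moves from (3,1) to (1,2) (Manhattan distance 3, so 0 moves are spent on a detour and 0 undoing it).
Enumerating: (3,1) (2,1) (1,1) (1,2) | (3,1) (2,1) (2,2) (1,2) | (3,1) (3,2) (2,2) (1,2).
That gives 3 routes.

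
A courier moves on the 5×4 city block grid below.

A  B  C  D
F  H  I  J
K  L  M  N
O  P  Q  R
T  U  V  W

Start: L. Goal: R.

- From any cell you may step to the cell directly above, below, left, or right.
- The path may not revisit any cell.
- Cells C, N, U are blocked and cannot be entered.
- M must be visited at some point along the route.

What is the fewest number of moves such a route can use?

Any route passes through M somewhere between L and R. Summing Manhattan distances along the two legs (L → M → R) gives a lower bound of 1 + 2 = 3 moves.
A route of 3 moves achieves this: L → M → Q → R.
Since 3 matches the lower bound, it is optimal.

3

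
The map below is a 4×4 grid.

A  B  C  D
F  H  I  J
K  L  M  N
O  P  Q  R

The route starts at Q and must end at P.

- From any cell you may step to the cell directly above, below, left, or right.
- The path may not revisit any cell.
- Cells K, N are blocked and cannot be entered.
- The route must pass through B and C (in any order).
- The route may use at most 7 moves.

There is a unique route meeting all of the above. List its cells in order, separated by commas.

The budget equals the shortest possible length, so every move has to be on a shortest route through the required cells.
Route from Q: up 3 to C, left 1 to B, down 3 to P — 7 moves in all.
Check: all required cells visited; 7 ≤ 7 moves.

Q, M, I, C, B, H, L, P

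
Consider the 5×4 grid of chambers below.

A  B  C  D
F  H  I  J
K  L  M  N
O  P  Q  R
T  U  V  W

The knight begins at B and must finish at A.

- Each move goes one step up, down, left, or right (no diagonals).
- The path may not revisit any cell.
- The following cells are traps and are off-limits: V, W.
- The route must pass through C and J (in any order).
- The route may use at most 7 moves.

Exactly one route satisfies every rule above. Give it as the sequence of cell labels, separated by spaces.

B C D J I H F A

Any route must reach C and J and still end at A within 7 moves, so the order of the required stops is forced.
Route from B: right 2 to D, down 1 to J, left 3 to F, up 1 to A — 7 moves in all.
Check: all required cells visited; 7 ≤ 7 moves.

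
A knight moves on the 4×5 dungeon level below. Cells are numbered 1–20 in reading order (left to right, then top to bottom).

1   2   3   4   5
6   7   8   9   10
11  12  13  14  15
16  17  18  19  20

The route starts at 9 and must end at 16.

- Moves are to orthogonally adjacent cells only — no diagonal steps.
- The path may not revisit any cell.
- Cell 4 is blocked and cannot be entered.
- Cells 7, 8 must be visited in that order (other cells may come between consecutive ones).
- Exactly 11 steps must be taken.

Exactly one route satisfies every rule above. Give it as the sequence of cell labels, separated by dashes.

The waypoints must appear in the order 7, 8, with no cell reused.
Route from 9: down to 14, 2× left (reaching 12), up to 7, right to 8, up to 3, 2× left (reaching 1), 3× down (reaching 16) — 11 moves in all.
Check: order respected (7 at step 4, 8 at step 5); 11 moves as required.

9 - 14 - 13 - 12 - 7 - 8 - 3 - 2 - 1 - 6 - 11 - 16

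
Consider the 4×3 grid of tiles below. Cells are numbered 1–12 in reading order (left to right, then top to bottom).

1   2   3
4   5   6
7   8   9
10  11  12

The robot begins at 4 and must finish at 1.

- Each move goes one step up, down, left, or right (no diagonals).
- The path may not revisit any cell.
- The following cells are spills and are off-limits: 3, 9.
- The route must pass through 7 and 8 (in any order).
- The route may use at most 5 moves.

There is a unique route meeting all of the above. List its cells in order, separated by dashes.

4 - 7 - 8 - 5 - 2 - 1

The 5-move cap with required stops at 7, 8 leaves no slack for detours.
Route from 4: down to 7, right to 8, 2× up (reaching 2), left to 1 — 5 moves in all.
Check: all required cells visited; 5 ≤ 5 moves.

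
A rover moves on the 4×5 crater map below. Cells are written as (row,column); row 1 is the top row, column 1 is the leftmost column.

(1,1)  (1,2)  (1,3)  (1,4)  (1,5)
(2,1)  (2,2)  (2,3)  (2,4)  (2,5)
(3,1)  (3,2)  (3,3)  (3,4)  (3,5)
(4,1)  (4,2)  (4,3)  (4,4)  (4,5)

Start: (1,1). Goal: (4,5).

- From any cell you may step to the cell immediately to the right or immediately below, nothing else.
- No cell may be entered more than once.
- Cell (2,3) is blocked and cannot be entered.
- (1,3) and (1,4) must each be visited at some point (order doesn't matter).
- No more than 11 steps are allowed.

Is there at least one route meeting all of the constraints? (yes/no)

One route that works: (1,1) → (1,2) → (1,3) → (1,4) → (2,4) → (3,4) → (4,4) → (4,5).

yes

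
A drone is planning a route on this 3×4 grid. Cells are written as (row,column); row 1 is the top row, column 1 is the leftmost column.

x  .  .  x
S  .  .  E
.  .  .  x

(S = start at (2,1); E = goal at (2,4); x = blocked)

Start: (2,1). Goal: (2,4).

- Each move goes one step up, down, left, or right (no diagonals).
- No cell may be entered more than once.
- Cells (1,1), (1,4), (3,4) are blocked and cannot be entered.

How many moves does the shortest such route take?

3

The Manhattan distance from (2,1) to (2,4) is |2−2| + |1−4| = 3, so at least 3 moves are needed.
A route of 3 moves achieves this: (2,1) → (2,2) → (2,3) → (2,4).
Since 3 matches the lower bound, it is optimal.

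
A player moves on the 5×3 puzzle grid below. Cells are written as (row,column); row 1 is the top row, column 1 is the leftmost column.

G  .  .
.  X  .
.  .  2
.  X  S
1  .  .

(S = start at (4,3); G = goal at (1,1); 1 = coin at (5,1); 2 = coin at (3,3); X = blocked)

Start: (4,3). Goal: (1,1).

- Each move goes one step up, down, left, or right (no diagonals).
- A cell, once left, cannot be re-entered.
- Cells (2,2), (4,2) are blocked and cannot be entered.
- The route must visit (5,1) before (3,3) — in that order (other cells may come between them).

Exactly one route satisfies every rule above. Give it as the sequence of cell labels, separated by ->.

The waypoints must appear in the order (5,1), (3,3), with no cell reused.
Route from (4,3): down 1 to (5,3), left 2 to (5,1), up 2 to (3,1), right 2 to (3,3), up 2 to (1,3), left 2 to (1,1) — 11 moves in all.
Check: order respected (1 at step 3, 2 at step 7).

(4,3) -> (5,3) -> (5,2) -> (5,1) -> (4,1) -> (3,1) -> (3,2) -> (3,3) -> (2,3) -> (1,3) -> (1,2) -> (1,1)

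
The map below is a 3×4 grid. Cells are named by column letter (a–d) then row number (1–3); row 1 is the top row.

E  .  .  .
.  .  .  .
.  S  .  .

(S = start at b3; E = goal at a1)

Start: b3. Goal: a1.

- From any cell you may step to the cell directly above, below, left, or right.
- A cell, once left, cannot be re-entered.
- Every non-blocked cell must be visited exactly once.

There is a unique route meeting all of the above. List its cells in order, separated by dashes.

b3 - a3 - a2 - b2 - c2 - c3 - d3 - d2 - d1 - c1 - b1 - a1

Need to visit all 12 open cells exactly once, starting at b3 and ending at a1.
Cell d1 has only two open neighbours (d2 and c1), so the path must pass straight through it: one of those is the cell it's entered from and the other is where it exits.
Route from b3: left to a3, up to a2, 2× right (reaching c2), down to c3, right to d3, 2× up (reaching d1), 3× left (reaching a1) — 11 moves in all.
Check: all 12 open cells covered.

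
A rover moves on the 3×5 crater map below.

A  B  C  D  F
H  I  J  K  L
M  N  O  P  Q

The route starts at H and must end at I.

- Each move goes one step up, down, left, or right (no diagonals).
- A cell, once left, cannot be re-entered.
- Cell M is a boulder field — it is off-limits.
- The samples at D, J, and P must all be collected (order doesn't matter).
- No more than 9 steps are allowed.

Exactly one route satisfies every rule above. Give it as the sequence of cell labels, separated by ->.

H -> A -> B -> C -> D -> K -> P -> O -> J -> I

Any route must reach D, J, and P and still end at I within 9 moves, so the order of the required stops is forced.
Route from H: up 1 to A, right 3 to D, down 2 to P, left 1 to O, up 1 to J, left 1 to I — 9 moves in all.
Check: all required cells visited; 9 ≤ 9 moves.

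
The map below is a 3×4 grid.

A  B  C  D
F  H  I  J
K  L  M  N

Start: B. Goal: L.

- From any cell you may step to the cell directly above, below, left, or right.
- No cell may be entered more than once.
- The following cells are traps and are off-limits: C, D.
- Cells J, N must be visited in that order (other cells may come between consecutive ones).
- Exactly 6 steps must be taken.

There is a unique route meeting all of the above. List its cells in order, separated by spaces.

The waypoints must appear in the order J, N, with no cell reused.
Route from B: down to H, 2× right (reaching J), down to N, 2× left (reaching L) — 6 moves in all.
Check: order respected (J at step 3, N at step 4); 6 moves as required.

B H I J N M L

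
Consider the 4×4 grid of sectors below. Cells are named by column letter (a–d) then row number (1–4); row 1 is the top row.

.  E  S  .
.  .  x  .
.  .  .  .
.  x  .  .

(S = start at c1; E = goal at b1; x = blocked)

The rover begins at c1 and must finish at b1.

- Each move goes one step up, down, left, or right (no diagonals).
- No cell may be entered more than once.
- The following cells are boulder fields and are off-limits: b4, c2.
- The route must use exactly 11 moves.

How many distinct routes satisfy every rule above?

Need simple routes of exactly 11 moves from c1 to b1 (Manhattan distance 1, so 5 moves are spent on a detour and 5 undoing it).
Enumerating: c1 d1 d2 d3 d4 c4 c3 b3 b2 a2 a1 b1 | c1 d1 d2 d3 d4 c4 c3 b3 a3 a2 a1 b1 | c1 d1 d2 d3 d4 c4 c3 b3 a3 a2 b2 b1.
That gives 3 routes.

3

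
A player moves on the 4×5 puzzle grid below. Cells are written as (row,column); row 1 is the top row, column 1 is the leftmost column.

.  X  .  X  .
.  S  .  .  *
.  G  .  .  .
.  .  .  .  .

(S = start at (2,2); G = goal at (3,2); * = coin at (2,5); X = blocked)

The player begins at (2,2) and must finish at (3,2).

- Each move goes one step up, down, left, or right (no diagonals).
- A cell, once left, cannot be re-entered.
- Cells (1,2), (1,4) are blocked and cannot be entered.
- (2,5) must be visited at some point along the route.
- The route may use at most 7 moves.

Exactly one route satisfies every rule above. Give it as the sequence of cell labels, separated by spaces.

The budget equals the shortest possible length, so every move has to be on a shortest route through the required cells.
Route from (2,2): 3× right (reaching (2,5)), down to (3,5), 3× left (reaching (3,2)) — 7 moves in all.
Check: all required cells visited; 7 ≤ 7 moves.

(2,2) (2,3) (2,4) (2,5) (3,5) (3,4) (3,3) (3,2)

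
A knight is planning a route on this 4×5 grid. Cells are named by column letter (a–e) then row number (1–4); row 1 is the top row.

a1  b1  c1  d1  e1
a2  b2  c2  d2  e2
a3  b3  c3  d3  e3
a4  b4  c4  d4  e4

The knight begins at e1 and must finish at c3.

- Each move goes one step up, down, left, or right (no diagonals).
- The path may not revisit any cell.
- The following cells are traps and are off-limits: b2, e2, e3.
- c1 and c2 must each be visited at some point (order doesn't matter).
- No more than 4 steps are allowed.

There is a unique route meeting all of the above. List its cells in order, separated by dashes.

e1 - d1 - c1 - c2 - c3

The 4-move cap with required stops at c1, c2 leaves no slack for detours.
Route from e1: 2× left (reaching c1), 2× down (reaching c3) — 4 moves in all.
Check: all required cells visited; 4 ≤ 4 moves.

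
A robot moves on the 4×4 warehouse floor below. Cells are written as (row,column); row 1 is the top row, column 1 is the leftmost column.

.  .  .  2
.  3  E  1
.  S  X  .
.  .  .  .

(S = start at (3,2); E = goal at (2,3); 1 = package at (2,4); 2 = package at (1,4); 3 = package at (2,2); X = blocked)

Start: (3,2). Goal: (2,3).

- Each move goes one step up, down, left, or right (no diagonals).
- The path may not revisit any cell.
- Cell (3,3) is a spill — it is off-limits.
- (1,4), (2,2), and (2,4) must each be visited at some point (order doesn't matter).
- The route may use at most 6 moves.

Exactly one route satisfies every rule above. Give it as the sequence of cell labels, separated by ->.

The budget equals the shortest possible length, so every move has to be on a shortest route through the required cells.
Route from (3,2): 2× up (reaching (1,2)), 2× right (reaching (1,4)), down to (2,4), left to (2,3) — 6 moves in all.
Check: all required cells visited; 6 ≤ 6 moves.

(3,2) -> (2,2) -> (1,2) -> (1,3) -> (1,4) -> (2,4) -> (2,3)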